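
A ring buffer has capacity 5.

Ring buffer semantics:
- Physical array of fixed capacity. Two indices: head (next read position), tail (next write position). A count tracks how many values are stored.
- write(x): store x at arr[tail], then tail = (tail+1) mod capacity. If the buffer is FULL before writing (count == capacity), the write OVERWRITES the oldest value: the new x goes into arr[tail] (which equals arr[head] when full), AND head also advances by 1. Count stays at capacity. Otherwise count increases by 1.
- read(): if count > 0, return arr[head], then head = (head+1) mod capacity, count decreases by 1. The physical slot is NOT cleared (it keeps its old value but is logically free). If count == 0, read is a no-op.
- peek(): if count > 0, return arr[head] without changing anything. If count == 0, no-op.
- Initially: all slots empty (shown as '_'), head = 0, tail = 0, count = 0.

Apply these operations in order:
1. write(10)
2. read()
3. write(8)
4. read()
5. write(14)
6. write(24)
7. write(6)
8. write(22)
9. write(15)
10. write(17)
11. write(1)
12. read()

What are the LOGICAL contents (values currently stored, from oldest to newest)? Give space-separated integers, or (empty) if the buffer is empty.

Answer: 22 15 17 1

Derivation:
After op 1 (write(10)): arr=[10 _ _ _ _] head=0 tail=1 count=1
After op 2 (read()): arr=[10 _ _ _ _] head=1 tail=1 count=0
After op 3 (write(8)): arr=[10 8 _ _ _] head=1 tail=2 count=1
After op 4 (read()): arr=[10 8 _ _ _] head=2 tail=2 count=0
After op 5 (write(14)): arr=[10 8 14 _ _] head=2 tail=3 count=1
After op 6 (write(24)): arr=[10 8 14 24 _] head=2 tail=4 count=2
After op 7 (write(6)): arr=[10 8 14 24 6] head=2 tail=0 count=3
After op 8 (write(22)): arr=[22 8 14 24 6] head=2 tail=1 count=4
After op 9 (write(15)): arr=[22 15 14 24 6] head=2 tail=2 count=5
After op 10 (write(17)): arr=[22 15 17 24 6] head=3 tail=3 count=5
After op 11 (write(1)): arr=[22 15 17 1 6] head=4 tail=4 count=5
After op 12 (read()): arr=[22 15 17 1 6] head=0 tail=4 count=4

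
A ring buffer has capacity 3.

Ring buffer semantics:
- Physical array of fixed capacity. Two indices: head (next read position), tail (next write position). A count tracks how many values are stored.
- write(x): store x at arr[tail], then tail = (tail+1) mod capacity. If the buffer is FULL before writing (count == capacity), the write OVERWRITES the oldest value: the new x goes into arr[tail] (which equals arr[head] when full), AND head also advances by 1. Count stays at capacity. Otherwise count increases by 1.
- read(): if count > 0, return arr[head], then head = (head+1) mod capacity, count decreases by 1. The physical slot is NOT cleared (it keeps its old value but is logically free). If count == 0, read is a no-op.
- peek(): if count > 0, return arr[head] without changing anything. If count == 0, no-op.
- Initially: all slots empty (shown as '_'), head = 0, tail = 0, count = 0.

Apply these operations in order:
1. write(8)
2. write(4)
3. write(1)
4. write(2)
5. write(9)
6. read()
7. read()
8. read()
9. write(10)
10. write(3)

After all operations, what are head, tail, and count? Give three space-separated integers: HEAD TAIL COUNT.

After op 1 (write(8)): arr=[8 _ _] head=0 tail=1 count=1
After op 2 (write(4)): arr=[8 4 _] head=0 tail=2 count=2
After op 3 (write(1)): arr=[8 4 1] head=0 tail=0 count=3
After op 4 (write(2)): arr=[2 4 1] head=1 tail=1 count=3
After op 5 (write(9)): arr=[2 9 1] head=2 tail=2 count=3
After op 6 (read()): arr=[2 9 1] head=0 tail=2 count=2
After op 7 (read()): arr=[2 9 1] head=1 tail=2 count=1
After op 8 (read()): arr=[2 9 1] head=2 tail=2 count=0
After op 9 (write(10)): arr=[2 9 10] head=2 tail=0 count=1
After op 10 (write(3)): arr=[3 9 10] head=2 tail=1 count=2

Answer: 2 1 2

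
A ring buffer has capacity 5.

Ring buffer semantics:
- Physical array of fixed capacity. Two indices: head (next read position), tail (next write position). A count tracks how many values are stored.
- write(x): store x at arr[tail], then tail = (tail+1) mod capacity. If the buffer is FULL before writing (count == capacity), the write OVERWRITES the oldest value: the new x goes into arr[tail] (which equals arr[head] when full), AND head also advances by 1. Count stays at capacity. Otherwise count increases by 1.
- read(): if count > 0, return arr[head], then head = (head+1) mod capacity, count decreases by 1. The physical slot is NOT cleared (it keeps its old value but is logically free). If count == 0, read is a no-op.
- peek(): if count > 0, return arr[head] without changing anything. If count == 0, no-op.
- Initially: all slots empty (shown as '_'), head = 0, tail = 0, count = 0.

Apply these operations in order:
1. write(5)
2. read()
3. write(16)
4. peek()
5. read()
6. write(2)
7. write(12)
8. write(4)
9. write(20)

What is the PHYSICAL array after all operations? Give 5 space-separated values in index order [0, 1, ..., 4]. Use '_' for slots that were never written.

After op 1 (write(5)): arr=[5 _ _ _ _] head=0 tail=1 count=1
After op 2 (read()): arr=[5 _ _ _ _] head=1 tail=1 count=0
After op 3 (write(16)): arr=[5 16 _ _ _] head=1 tail=2 count=1
After op 4 (peek()): arr=[5 16 _ _ _] head=1 tail=2 count=1
After op 5 (read()): arr=[5 16 _ _ _] head=2 tail=2 count=0
After op 6 (write(2)): arr=[5 16 2 _ _] head=2 tail=3 count=1
After op 7 (write(12)): arr=[5 16 2 12 _] head=2 tail=4 count=2
After op 8 (write(4)): arr=[5 16 2 12 4] head=2 tail=0 count=3
After op 9 (write(20)): arr=[20 16 2 12 4] head=2 tail=1 count=4

Answer: 20 16 2 12 4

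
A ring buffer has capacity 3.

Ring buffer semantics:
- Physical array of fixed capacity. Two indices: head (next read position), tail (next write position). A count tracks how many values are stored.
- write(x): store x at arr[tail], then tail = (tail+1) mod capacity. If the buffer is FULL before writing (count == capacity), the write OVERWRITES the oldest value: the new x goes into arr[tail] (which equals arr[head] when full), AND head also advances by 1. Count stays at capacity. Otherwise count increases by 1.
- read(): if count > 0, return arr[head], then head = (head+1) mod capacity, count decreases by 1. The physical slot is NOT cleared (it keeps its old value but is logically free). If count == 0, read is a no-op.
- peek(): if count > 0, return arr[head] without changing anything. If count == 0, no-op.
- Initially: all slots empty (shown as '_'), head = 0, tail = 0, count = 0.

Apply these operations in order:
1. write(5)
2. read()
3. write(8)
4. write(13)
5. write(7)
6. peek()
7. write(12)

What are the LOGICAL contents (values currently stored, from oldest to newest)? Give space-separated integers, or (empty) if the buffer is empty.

After op 1 (write(5)): arr=[5 _ _] head=0 tail=1 count=1
After op 2 (read()): arr=[5 _ _] head=1 tail=1 count=0
After op 3 (write(8)): arr=[5 8 _] head=1 tail=2 count=1
After op 4 (write(13)): arr=[5 8 13] head=1 tail=0 count=2
After op 5 (write(7)): arr=[7 8 13] head=1 tail=1 count=3
After op 6 (peek()): arr=[7 8 13] head=1 tail=1 count=3
After op 7 (write(12)): arr=[7 12 13] head=2 tail=2 count=3

Answer: 13 7 12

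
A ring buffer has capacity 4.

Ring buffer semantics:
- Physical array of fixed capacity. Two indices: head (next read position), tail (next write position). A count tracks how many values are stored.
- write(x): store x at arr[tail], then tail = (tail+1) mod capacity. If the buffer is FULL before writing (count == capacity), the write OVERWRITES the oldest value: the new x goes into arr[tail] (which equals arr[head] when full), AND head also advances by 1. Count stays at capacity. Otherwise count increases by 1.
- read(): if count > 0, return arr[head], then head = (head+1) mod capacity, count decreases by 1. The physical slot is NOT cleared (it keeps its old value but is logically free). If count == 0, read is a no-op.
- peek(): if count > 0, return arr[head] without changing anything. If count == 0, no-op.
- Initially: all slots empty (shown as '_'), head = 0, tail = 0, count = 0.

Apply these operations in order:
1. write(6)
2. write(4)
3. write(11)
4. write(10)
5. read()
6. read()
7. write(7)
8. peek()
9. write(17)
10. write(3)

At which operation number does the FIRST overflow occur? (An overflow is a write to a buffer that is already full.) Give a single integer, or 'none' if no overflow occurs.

Answer: 10

Derivation:
After op 1 (write(6)): arr=[6 _ _ _] head=0 tail=1 count=1
After op 2 (write(4)): arr=[6 4 _ _] head=0 tail=2 count=2
After op 3 (write(11)): arr=[6 4 11 _] head=0 tail=3 count=3
After op 4 (write(10)): arr=[6 4 11 10] head=0 tail=0 count=4
After op 5 (read()): arr=[6 4 11 10] head=1 tail=0 count=3
After op 6 (read()): arr=[6 4 11 10] head=2 tail=0 count=2
After op 7 (write(7)): arr=[7 4 11 10] head=2 tail=1 count=3
After op 8 (peek()): arr=[7 4 11 10] head=2 tail=1 count=3
After op 9 (write(17)): arr=[7 17 11 10] head=2 tail=2 count=4
After op 10 (write(3)): arr=[7 17 3 10] head=3 tail=3 count=4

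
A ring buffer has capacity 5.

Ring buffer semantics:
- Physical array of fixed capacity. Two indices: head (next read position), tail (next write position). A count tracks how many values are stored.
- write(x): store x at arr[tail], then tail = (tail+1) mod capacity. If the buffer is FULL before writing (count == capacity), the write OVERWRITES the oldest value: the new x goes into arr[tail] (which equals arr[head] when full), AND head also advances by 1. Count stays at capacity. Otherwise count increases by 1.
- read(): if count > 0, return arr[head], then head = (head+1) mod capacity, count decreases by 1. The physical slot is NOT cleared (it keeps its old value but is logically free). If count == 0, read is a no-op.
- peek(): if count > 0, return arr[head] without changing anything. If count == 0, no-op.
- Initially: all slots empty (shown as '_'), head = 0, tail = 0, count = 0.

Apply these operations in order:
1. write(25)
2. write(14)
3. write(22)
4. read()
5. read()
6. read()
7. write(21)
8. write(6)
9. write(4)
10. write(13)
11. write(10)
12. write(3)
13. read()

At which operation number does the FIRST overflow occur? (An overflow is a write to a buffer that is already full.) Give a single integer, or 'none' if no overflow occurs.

After op 1 (write(25)): arr=[25 _ _ _ _] head=0 tail=1 count=1
After op 2 (write(14)): arr=[25 14 _ _ _] head=0 tail=2 count=2
After op 3 (write(22)): arr=[25 14 22 _ _] head=0 tail=3 count=3
After op 4 (read()): arr=[25 14 22 _ _] head=1 tail=3 count=2
After op 5 (read()): arr=[25 14 22 _ _] head=2 tail=3 count=1
After op 6 (read()): arr=[25 14 22 _ _] head=3 tail=3 count=0
After op 7 (write(21)): arr=[25 14 22 21 _] head=3 tail=4 count=1
After op 8 (write(6)): arr=[25 14 22 21 6] head=3 tail=0 count=2
After op 9 (write(4)): arr=[4 14 22 21 6] head=3 tail=1 count=3
After op 10 (write(13)): arr=[4 13 22 21 6] head=3 tail=2 count=4
After op 11 (write(10)): arr=[4 13 10 21 6] head=3 tail=3 count=5
After op 12 (write(3)): arr=[4 13 10 3 6] head=4 tail=4 count=5
After op 13 (read()): arr=[4 13 10 3 6] head=0 tail=4 count=4

Answer: 12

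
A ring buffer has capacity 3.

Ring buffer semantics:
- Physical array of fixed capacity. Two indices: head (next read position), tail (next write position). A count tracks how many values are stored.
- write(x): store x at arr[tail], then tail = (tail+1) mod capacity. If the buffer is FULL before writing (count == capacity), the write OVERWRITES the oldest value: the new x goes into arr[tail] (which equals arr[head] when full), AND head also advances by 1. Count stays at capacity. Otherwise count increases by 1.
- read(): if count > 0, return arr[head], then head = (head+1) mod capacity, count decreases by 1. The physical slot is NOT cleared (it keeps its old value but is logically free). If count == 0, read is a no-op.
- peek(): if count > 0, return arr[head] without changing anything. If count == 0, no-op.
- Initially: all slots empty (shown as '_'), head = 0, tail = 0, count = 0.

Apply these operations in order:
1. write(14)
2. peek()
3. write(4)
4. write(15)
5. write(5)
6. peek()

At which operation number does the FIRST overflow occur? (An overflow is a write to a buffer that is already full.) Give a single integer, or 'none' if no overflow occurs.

Answer: 5

Derivation:
After op 1 (write(14)): arr=[14 _ _] head=0 tail=1 count=1
After op 2 (peek()): arr=[14 _ _] head=0 tail=1 count=1
After op 3 (write(4)): arr=[14 4 _] head=0 tail=2 count=2
After op 4 (write(15)): arr=[14 4 15] head=0 tail=0 count=3
After op 5 (write(5)): arr=[5 4 15] head=1 tail=1 count=3
After op 6 (peek()): arr=[5 4 15] head=1 tail=1 count=3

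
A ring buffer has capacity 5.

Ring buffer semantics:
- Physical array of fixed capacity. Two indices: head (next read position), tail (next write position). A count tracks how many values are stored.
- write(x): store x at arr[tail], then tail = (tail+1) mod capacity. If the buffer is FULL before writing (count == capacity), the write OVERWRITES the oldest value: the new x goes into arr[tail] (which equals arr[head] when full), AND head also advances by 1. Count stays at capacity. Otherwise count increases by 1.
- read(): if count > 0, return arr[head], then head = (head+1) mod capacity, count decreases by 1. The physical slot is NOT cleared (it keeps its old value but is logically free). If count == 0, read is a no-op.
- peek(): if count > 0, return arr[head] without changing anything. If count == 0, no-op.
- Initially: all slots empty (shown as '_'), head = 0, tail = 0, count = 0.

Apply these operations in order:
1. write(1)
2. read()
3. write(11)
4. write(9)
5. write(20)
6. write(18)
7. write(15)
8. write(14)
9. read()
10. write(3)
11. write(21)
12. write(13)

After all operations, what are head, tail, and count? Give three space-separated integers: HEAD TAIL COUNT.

After op 1 (write(1)): arr=[1 _ _ _ _] head=0 tail=1 count=1
After op 2 (read()): arr=[1 _ _ _ _] head=1 tail=1 count=0
After op 3 (write(11)): arr=[1 11 _ _ _] head=1 tail=2 count=1
After op 4 (write(9)): arr=[1 11 9 _ _] head=1 tail=3 count=2
After op 5 (write(20)): arr=[1 11 9 20 _] head=1 tail=4 count=3
After op 6 (write(18)): arr=[1 11 9 20 18] head=1 tail=0 count=4
After op 7 (write(15)): arr=[15 11 9 20 18] head=1 tail=1 count=5
After op 8 (write(14)): arr=[15 14 9 20 18] head=2 tail=2 count=5
After op 9 (read()): arr=[15 14 9 20 18] head=3 tail=2 count=4
After op 10 (write(3)): arr=[15 14 3 20 18] head=3 tail=3 count=5
After op 11 (write(21)): arr=[15 14 3 21 18] head=4 tail=4 count=5
After op 12 (write(13)): arr=[15 14 3 21 13] head=0 tail=0 count=5

Answer: 0 0 5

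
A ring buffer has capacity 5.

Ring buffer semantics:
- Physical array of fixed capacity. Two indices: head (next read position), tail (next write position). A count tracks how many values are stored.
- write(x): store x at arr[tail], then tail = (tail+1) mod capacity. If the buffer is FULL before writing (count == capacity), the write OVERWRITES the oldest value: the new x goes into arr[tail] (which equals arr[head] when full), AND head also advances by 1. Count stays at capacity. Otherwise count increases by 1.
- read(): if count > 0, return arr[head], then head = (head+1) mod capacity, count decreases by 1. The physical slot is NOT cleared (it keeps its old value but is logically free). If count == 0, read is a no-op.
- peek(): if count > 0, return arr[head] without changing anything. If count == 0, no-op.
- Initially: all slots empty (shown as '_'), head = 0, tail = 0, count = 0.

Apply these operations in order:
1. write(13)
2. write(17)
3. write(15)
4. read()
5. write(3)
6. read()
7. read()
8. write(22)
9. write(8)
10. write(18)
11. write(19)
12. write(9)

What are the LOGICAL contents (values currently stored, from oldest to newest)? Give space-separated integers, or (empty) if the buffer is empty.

Answer: 22 8 18 19 9

Derivation:
After op 1 (write(13)): arr=[13 _ _ _ _] head=0 tail=1 count=1
After op 2 (write(17)): arr=[13 17 _ _ _] head=0 tail=2 count=2
After op 3 (write(15)): arr=[13 17 15 _ _] head=0 tail=3 count=3
After op 4 (read()): arr=[13 17 15 _ _] head=1 tail=3 count=2
After op 5 (write(3)): arr=[13 17 15 3 _] head=1 tail=4 count=3
After op 6 (read()): arr=[13 17 15 3 _] head=2 tail=4 count=2
After op 7 (read()): arr=[13 17 15 3 _] head=3 tail=4 count=1
After op 8 (write(22)): arr=[13 17 15 3 22] head=3 tail=0 count=2
After op 9 (write(8)): arr=[8 17 15 3 22] head=3 tail=1 count=3
After op 10 (write(18)): arr=[8 18 15 3 22] head=3 tail=2 count=4
After op 11 (write(19)): arr=[8 18 19 3 22] head=3 tail=3 count=5
After op 12 (write(9)): arr=[8 18 19 9 22] head=4 tail=4 count=5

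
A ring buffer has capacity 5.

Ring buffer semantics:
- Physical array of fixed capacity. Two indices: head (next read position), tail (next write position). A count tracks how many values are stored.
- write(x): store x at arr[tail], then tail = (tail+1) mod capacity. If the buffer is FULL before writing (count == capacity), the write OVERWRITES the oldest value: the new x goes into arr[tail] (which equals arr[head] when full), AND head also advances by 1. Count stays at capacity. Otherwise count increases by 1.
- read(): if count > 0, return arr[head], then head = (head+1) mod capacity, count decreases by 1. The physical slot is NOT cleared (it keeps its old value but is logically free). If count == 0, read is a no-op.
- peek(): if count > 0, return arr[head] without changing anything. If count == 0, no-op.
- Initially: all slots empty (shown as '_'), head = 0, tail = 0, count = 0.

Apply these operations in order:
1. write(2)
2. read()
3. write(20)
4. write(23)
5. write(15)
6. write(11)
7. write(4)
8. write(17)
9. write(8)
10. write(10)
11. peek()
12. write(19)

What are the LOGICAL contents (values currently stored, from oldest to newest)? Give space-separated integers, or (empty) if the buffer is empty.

Answer: 4 17 8 10 19

Derivation:
After op 1 (write(2)): arr=[2 _ _ _ _] head=0 tail=1 count=1
After op 2 (read()): arr=[2 _ _ _ _] head=1 tail=1 count=0
After op 3 (write(20)): arr=[2 20 _ _ _] head=1 tail=2 count=1
After op 4 (write(23)): arr=[2 20 23 _ _] head=1 tail=3 count=2
After op 5 (write(15)): arr=[2 20 23 15 _] head=1 tail=4 count=3
After op 6 (write(11)): arr=[2 20 23 15 11] head=1 tail=0 count=4
After op 7 (write(4)): arr=[4 20 23 15 11] head=1 tail=1 count=5
After op 8 (write(17)): arr=[4 17 23 15 11] head=2 tail=2 count=5
After op 9 (write(8)): arr=[4 17 8 15 11] head=3 tail=3 count=5
After op 10 (write(10)): arr=[4 17 8 10 11] head=4 tail=4 count=5
After op 11 (peek()): arr=[4 17 8 10 11] head=4 tail=4 count=5
After op 12 (write(19)): arr=[4 17 8 10 19] head=0 tail=0 count=5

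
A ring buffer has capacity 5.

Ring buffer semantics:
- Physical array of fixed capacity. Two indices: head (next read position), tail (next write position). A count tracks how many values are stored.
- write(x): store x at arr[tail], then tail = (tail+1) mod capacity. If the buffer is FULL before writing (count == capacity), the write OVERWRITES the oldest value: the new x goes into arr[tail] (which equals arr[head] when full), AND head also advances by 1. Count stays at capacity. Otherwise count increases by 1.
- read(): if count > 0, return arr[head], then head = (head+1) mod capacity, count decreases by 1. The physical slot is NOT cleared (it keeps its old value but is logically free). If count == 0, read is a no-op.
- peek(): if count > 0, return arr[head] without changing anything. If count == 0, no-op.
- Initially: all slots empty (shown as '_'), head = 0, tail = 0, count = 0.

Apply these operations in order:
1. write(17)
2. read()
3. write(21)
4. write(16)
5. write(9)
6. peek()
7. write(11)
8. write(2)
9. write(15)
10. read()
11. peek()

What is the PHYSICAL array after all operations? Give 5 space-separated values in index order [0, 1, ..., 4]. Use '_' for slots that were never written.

After op 1 (write(17)): arr=[17 _ _ _ _] head=0 tail=1 count=1
After op 2 (read()): arr=[17 _ _ _ _] head=1 tail=1 count=0
After op 3 (write(21)): arr=[17 21 _ _ _] head=1 tail=2 count=1
After op 4 (write(16)): arr=[17 21 16 _ _] head=1 tail=3 count=2
After op 5 (write(9)): arr=[17 21 16 9 _] head=1 tail=4 count=3
After op 6 (peek()): arr=[17 21 16 9 _] head=1 tail=4 count=3
After op 7 (write(11)): arr=[17 21 16 9 11] head=1 tail=0 count=4
After op 8 (write(2)): arr=[2 21 16 9 11] head=1 tail=1 count=5
After op 9 (write(15)): arr=[2 15 16 9 11] head=2 tail=2 count=5
After op 10 (read()): arr=[2 15 16 9 11] head=3 tail=2 count=4
After op 11 (peek()): arr=[2 15 16 9 11] head=3 tail=2 count=4

Answer: 2 15 16 9 11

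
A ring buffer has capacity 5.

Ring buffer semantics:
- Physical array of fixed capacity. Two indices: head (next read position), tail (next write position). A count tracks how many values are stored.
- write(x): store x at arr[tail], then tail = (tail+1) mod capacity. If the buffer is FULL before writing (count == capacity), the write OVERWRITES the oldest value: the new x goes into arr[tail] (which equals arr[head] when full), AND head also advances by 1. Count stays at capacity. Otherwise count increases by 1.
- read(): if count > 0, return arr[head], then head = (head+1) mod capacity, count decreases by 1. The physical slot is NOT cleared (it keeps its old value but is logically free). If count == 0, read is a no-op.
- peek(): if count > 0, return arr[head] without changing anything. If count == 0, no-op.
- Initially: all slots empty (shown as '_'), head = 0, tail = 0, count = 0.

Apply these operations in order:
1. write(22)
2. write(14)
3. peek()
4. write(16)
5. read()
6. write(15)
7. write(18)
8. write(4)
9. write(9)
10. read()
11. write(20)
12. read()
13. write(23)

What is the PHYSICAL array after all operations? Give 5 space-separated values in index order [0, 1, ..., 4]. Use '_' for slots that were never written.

After op 1 (write(22)): arr=[22 _ _ _ _] head=0 tail=1 count=1
After op 2 (write(14)): arr=[22 14 _ _ _] head=0 tail=2 count=2
After op 3 (peek()): arr=[22 14 _ _ _] head=0 tail=2 count=2
After op 4 (write(16)): arr=[22 14 16 _ _] head=0 tail=3 count=3
After op 5 (read()): arr=[22 14 16 _ _] head=1 tail=3 count=2
After op 6 (write(15)): arr=[22 14 16 15 _] head=1 tail=4 count=3
After op 7 (write(18)): arr=[22 14 16 15 18] head=1 tail=0 count=4
After op 8 (write(4)): arr=[4 14 16 15 18] head=1 tail=1 count=5
After op 9 (write(9)): arr=[4 9 16 15 18] head=2 tail=2 count=5
After op 10 (read()): arr=[4 9 16 15 18] head=3 tail=2 count=4
After op 11 (write(20)): arr=[4 9 20 15 18] head=3 tail=3 count=5
After op 12 (read()): arr=[4 9 20 15 18] head=4 tail=3 count=4
After op 13 (write(23)): arr=[4 9 20 23 18] head=4 tail=4 count=5

Answer: 4 9 20 23 18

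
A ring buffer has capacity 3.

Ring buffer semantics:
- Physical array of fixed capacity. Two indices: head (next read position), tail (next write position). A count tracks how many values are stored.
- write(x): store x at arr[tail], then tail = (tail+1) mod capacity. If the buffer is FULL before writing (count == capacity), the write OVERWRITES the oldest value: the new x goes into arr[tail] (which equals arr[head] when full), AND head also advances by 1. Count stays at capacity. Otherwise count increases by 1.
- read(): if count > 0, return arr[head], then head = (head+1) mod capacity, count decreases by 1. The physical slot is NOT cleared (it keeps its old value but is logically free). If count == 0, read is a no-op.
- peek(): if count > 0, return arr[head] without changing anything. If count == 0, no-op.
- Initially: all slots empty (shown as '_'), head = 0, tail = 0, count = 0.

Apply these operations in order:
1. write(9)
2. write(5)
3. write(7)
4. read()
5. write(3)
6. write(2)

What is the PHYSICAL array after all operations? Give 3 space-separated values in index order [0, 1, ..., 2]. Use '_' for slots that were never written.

After op 1 (write(9)): arr=[9 _ _] head=0 tail=1 count=1
After op 2 (write(5)): arr=[9 5 _] head=0 tail=2 count=2
After op 3 (write(7)): arr=[9 5 7] head=0 tail=0 count=3
After op 4 (read()): arr=[9 5 7] head=1 tail=0 count=2
After op 5 (write(3)): arr=[3 5 7] head=1 tail=1 count=3
After op 6 (write(2)): arr=[3 2 7] head=2 tail=2 count=3

Answer: 3 2 7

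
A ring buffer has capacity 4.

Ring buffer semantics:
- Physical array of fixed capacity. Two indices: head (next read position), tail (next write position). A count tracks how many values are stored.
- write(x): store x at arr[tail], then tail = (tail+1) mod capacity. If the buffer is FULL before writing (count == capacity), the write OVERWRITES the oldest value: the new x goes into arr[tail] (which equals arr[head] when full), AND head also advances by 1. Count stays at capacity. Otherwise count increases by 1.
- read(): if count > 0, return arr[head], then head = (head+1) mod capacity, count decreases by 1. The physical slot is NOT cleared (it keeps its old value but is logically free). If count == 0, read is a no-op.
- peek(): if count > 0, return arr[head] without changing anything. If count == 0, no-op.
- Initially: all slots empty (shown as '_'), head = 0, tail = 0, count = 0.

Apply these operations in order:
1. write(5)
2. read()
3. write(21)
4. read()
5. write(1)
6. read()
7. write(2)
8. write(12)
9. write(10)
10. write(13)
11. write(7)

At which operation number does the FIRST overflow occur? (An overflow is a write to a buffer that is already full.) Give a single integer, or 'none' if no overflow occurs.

After op 1 (write(5)): arr=[5 _ _ _] head=0 tail=1 count=1
After op 2 (read()): arr=[5 _ _ _] head=1 tail=1 count=0
After op 3 (write(21)): arr=[5 21 _ _] head=1 tail=2 count=1
After op 4 (read()): arr=[5 21 _ _] head=2 tail=2 count=0
After op 5 (write(1)): arr=[5 21 1 _] head=2 tail=3 count=1
After op 6 (read()): arr=[5 21 1 _] head=3 tail=3 count=0
After op 7 (write(2)): arr=[5 21 1 2] head=3 tail=0 count=1
After op 8 (write(12)): arr=[12 21 1 2] head=3 tail=1 count=2
After op 9 (write(10)): arr=[12 10 1 2] head=3 tail=2 count=3
After op 10 (write(13)): arr=[12 10 13 2] head=3 tail=3 count=4
After op 11 (write(7)): arr=[12 10 13 7] head=0 tail=0 count=4

Answer: 11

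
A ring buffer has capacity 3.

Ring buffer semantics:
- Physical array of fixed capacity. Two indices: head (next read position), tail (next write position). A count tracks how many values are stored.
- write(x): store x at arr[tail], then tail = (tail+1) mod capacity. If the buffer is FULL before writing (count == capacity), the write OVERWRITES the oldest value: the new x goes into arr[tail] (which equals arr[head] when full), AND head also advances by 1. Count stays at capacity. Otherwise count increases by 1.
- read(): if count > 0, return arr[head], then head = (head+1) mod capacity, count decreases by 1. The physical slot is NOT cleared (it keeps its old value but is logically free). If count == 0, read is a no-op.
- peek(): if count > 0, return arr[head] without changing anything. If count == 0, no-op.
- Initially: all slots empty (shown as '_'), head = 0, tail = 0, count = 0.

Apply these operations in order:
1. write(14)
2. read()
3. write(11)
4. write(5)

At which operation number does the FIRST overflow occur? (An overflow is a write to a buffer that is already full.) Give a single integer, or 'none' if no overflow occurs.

Answer: none

Derivation:
After op 1 (write(14)): arr=[14 _ _] head=0 tail=1 count=1
After op 2 (read()): arr=[14 _ _] head=1 tail=1 count=0
After op 3 (write(11)): arr=[14 11 _] head=1 tail=2 count=1
After op 4 (write(5)): arr=[14 11 5] head=1 tail=0 count=2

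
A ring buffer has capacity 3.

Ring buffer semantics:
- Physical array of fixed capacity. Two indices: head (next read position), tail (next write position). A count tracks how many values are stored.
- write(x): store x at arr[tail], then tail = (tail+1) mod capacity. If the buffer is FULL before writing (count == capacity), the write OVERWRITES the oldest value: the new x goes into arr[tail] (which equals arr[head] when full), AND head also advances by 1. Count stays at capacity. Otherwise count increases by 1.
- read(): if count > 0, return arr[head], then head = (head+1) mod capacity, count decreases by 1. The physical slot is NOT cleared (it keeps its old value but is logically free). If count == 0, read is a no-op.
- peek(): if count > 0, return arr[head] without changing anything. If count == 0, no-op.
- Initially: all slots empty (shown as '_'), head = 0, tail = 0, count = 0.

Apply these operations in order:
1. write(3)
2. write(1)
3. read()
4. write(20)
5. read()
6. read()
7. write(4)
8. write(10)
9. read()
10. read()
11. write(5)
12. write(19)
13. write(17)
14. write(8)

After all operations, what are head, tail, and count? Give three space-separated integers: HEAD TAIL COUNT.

After op 1 (write(3)): arr=[3 _ _] head=0 tail=1 count=1
After op 2 (write(1)): arr=[3 1 _] head=0 tail=2 count=2
After op 3 (read()): arr=[3 1 _] head=1 tail=2 count=1
After op 4 (write(20)): arr=[3 1 20] head=1 tail=0 count=2
After op 5 (read()): arr=[3 1 20] head=2 tail=0 count=1
After op 6 (read()): arr=[3 1 20] head=0 tail=0 count=0
After op 7 (write(4)): arr=[4 1 20] head=0 tail=1 count=1
After op 8 (write(10)): arr=[4 10 20] head=0 tail=2 count=2
After op 9 (read()): arr=[4 10 20] head=1 tail=2 count=1
After op 10 (read()): arr=[4 10 20] head=2 tail=2 count=0
After op 11 (write(5)): arr=[4 10 5] head=2 tail=0 count=1
After op 12 (write(19)): arr=[19 10 5] head=2 tail=1 count=2
After op 13 (write(17)): arr=[19 17 5] head=2 tail=2 count=3
After op 14 (write(8)): arr=[19 17 8] head=0 tail=0 count=3

Answer: 0 0 3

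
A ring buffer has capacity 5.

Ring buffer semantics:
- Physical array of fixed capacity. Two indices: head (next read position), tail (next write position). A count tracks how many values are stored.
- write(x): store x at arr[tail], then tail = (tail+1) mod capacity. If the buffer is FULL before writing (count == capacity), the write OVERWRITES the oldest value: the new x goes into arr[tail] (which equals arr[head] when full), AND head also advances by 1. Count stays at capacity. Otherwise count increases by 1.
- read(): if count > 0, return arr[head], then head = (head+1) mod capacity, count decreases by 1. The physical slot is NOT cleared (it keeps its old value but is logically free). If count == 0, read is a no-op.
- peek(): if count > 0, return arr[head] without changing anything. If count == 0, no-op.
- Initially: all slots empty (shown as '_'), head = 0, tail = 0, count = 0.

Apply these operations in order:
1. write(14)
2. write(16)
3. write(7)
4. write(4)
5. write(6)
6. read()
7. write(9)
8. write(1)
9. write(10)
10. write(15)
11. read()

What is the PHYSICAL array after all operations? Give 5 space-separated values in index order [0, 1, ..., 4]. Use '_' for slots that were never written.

Answer: 9 1 10 15 6

Derivation:
After op 1 (write(14)): arr=[14 _ _ _ _] head=0 tail=1 count=1
After op 2 (write(16)): arr=[14 16 _ _ _] head=0 tail=2 count=2
After op 3 (write(7)): arr=[14 16 7 _ _] head=0 tail=3 count=3
After op 4 (write(4)): arr=[14 16 7 4 _] head=0 tail=4 count=4
After op 5 (write(6)): arr=[14 16 7 4 6] head=0 tail=0 count=5
After op 6 (read()): arr=[14 16 7 4 6] head=1 tail=0 count=4
After op 7 (write(9)): arr=[9 16 7 4 6] head=1 tail=1 count=5
After op 8 (write(1)): arr=[9 1 7 4 6] head=2 tail=2 count=5
After op 9 (write(10)): arr=[9 1 10 4 6] head=3 tail=3 count=5
After op 10 (write(15)): arr=[9 1 10 15 6] head=4 tail=4 count=5
After op 11 (read()): arr=[9 1 10 15 6] head=0 tail=4 count=4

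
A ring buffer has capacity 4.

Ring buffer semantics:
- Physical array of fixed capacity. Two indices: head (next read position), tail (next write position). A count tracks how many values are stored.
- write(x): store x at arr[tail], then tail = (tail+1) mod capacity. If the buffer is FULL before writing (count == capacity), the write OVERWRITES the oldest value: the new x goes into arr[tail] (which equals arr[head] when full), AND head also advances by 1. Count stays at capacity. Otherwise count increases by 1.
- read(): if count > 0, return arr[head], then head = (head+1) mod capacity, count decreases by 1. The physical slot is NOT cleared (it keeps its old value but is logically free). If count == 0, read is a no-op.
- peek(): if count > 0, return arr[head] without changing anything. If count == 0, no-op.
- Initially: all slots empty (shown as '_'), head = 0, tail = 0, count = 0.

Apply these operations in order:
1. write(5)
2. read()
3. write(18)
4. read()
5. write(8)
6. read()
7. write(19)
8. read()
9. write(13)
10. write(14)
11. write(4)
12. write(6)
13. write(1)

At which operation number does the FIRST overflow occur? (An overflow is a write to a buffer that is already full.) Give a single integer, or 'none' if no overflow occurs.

Answer: 13

Derivation:
After op 1 (write(5)): arr=[5 _ _ _] head=0 tail=1 count=1
After op 2 (read()): arr=[5 _ _ _] head=1 tail=1 count=0
After op 3 (write(18)): arr=[5 18 _ _] head=1 tail=2 count=1
After op 4 (read()): arr=[5 18 _ _] head=2 tail=2 count=0
After op 5 (write(8)): arr=[5 18 8 _] head=2 tail=3 count=1
After op 6 (read()): arr=[5 18 8 _] head=3 tail=3 count=0
After op 7 (write(19)): arr=[5 18 8 19] head=3 tail=0 count=1
After op 8 (read()): arr=[5 18 8 19] head=0 tail=0 count=0
After op 9 (write(13)): arr=[13 18 8 19] head=0 tail=1 count=1
After op 10 (write(14)): arr=[13 14 8 19] head=0 tail=2 count=2
After op 11 (write(4)): arr=[13 14 4 19] head=0 tail=3 count=3
After op 12 (write(6)): arr=[13 14 4 6] head=0 tail=0 count=4
After op 13 (write(1)): arr=[1 14 4 6] head=1 tail=1 count=4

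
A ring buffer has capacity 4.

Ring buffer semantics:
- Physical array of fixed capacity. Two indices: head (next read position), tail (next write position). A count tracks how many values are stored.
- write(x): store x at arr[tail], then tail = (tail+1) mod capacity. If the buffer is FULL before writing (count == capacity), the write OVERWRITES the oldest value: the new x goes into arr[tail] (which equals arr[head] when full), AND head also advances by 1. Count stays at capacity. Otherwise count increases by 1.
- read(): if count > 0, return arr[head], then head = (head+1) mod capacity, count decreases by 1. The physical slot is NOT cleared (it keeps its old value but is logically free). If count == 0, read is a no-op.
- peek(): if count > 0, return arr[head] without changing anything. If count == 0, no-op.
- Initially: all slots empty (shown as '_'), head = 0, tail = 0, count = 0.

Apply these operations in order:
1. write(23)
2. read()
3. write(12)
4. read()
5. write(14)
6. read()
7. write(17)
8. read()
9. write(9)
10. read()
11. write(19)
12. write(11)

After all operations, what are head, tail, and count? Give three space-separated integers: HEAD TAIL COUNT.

Answer: 1 3 2

Derivation:
After op 1 (write(23)): arr=[23 _ _ _] head=0 tail=1 count=1
After op 2 (read()): arr=[23 _ _ _] head=1 tail=1 count=0
After op 3 (write(12)): arr=[23 12 _ _] head=1 tail=2 count=1
After op 4 (read()): arr=[23 12 _ _] head=2 tail=2 count=0
After op 5 (write(14)): arr=[23 12 14 _] head=2 tail=3 count=1
After op 6 (read()): arr=[23 12 14 _] head=3 tail=3 count=0
After op 7 (write(17)): arr=[23 12 14 17] head=3 tail=0 count=1
After op 8 (read()): arr=[23 12 14 17] head=0 tail=0 count=0
After op 9 (write(9)): arr=[9 12 14 17] head=0 tail=1 count=1
After op 10 (read()): arr=[9 12 14 17] head=1 tail=1 count=0
After op 11 (write(19)): arr=[9 19 14 17] head=1 tail=2 count=1
After op 12 (write(11)): arr=[9 19 11 17] head=1 tail=3 count=2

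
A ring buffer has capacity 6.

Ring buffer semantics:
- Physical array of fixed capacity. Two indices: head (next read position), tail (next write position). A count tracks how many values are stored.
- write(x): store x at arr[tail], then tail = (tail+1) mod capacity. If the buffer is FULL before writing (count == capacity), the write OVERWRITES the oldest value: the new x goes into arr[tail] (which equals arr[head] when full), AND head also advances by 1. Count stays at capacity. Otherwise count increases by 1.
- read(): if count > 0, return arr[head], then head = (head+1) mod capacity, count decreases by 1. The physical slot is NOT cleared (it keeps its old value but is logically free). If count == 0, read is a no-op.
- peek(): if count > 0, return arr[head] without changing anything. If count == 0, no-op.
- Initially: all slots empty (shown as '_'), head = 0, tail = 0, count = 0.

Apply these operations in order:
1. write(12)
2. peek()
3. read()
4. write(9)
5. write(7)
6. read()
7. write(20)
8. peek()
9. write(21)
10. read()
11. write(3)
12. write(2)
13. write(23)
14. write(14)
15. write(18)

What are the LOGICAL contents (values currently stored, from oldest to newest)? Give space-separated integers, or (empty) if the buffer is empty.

Answer: 21 3 2 23 14 18

Derivation:
After op 1 (write(12)): arr=[12 _ _ _ _ _] head=0 tail=1 count=1
After op 2 (peek()): arr=[12 _ _ _ _ _] head=0 tail=1 count=1
After op 3 (read()): arr=[12 _ _ _ _ _] head=1 tail=1 count=0
After op 4 (write(9)): arr=[12 9 _ _ _ _] head=1 tail=2 count=1
After op 5 (write(7)): arr=[12 9 7 _ _ _] head=1 tail=3 count=2
After op 6 (read()): arr=[12 9 7 _ _ _] head=2 tail=3 count=1
After op 7 (write(20)): arr=[12 9 7 20 _ _] head=2 tail=4 count=2
After op 8 (peek()): arr=[12 9 7 20 _ _] head=2 tail=4 count=2
After op 9 (write(21)): arr=[12 9 7 20 21 _] head=2 tail=5 count=3
After op 10 (read()): arr=[12 9 7 20 21 _] head=3 tail=5 count=2
After op 11 (write(3)): arr=[12 9 7 20 21 3] head=3 tail=0 count=3
After op 12 (write(2)): arr=[2 9 7 20 21 3] head=3 tail=1 count=4
After op 13 (write(23)): arr=[2 23 7 20 21 3] head=3 tail=2 count=5
After op 14 (write(14)): arr=[2 23 14 20 21 3] head=3 tail=3 count=6
After op 15 (write(18)): arr=[2 23 14 18 21 3] head=4 tail=4 count=6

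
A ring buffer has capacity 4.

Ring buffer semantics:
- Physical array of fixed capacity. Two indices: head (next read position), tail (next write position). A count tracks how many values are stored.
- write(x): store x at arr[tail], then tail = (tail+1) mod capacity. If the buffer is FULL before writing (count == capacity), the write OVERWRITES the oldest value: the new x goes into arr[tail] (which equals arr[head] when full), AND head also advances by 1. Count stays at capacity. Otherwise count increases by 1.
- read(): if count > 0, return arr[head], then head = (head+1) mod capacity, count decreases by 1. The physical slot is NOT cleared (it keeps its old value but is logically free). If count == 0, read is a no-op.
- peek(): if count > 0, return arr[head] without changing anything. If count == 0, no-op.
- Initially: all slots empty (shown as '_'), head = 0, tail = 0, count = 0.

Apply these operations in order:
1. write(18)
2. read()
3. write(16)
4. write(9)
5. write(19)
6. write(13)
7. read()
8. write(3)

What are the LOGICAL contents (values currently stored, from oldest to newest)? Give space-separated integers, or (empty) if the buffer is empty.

Answer: 9 19 13 3

Derivation:
After op 1 (write(18)): arr=[18 _ _ _] head=0 tail=1 count=1
After op 2 (read()): arr=[18 _ _ _] head=1 tail=1 count=0
After op 3 (write(16)): arr=[18 16 _ _] head=1 tail=2 count=1
After op 4 (write(9)): arr=[18 16 9 _] head=1 tail=3 count=2
After op 5 (write(19)): arr=[18 16 9 19] head=1 tail=0 count=3
After op 6 (write(13)): arr=[13 16 9 19] head=1 tail=1 count=4
After op 7 (read()): arr=[13 16 9 19] head=2 tail=1 count=3
After op 8 (write(3)): arr=[13 3 9 19] head=2 tail=2 count=4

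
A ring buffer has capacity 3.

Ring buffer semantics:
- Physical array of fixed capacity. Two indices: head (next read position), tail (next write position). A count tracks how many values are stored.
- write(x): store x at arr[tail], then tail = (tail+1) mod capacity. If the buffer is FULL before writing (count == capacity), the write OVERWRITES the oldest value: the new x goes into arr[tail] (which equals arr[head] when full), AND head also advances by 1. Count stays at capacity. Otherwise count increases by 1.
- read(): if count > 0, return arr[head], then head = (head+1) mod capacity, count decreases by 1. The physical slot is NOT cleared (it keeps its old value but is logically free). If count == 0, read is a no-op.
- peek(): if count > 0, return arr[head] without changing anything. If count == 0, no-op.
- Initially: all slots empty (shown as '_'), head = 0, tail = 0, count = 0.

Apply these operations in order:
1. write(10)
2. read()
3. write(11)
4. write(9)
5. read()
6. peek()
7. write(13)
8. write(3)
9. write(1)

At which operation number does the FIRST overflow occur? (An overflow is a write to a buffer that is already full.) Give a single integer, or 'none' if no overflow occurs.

After op 1 (write(10)): arr=[10 _ _] head=0 tail=1 count=1
After op 2 (read()): arr=[10 _ _] head=1 tail=1 count=0
After op 3 (write(11)): arr=[10 11 _] head=1 tail=2 count=1
After op 4 (write(9)): arr=[10 11 9] head=1 tail=0 count=2
After op 5 (read()): arr=[10 11 9] head=2 tail=0 count=1
After op 6 (peek()): arr=[10 11 9] head=2 tail=0 count=1
After op 7 (write(13)): arr=[13 11 9] head=2 tail=1 count=2
After op 8 (write(3)): arr=[13 3 9] head=2 tail=2 count=3
After op 9 (write(1)): arr=[13 3 1] head=0 tail=0 count=3

Answer: 9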